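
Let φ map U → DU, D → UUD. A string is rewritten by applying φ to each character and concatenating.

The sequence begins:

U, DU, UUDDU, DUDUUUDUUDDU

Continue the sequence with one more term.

UUDDUUUDDUDUDUUUDDUDUUUDUUDDU

Apply φ to DUDUUUDUUDDU symbol by symbol: D→UUD, U→DU, D→UUD, U→DU, U→DU, U→DU, D→UUD, U→DU, U→DU, D→UUD, D→UUD, U→DU; joined: UUD DU UUD DU DU DU UUD DU DU UUD UUD DU.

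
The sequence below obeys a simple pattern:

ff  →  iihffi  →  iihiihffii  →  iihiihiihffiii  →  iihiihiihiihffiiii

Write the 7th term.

iihiihiihiihiihiihffiiiiii

Each term wraps the previous one in iih on the left and i on the right.
From iihiihiihiihffiiii, 2 further steps: iihiihiihiihffiiii → iihiihiihiihiihffiiiii → (answer).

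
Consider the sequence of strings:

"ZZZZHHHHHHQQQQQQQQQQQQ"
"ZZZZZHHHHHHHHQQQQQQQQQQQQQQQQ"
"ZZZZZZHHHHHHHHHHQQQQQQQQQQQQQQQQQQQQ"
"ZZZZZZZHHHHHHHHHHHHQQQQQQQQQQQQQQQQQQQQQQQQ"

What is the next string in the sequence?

ZZZZZZZZHHHHHHHHHHHHHHQQQQQQQQQQQQQQQQQQQQQQQQQQQQ

The n-th term is n+1 Z's then 2n H's then 4n Q's, where the shown terms are n = 3, 4, 5, 6.
For the next term, n = 7, so the run lengths are 8, 14, 28.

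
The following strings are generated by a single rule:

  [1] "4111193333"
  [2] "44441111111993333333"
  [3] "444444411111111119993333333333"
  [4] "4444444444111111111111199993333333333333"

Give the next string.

44444444444441111111111111111999993333333333333333

Reading off run lengths: 4 runs 1, 4, 7, 10; 1 runs 4, 7, 10, 13; 9 runs 1, 2, 3, 4; 3 runs 4, 7, 10, 13 — each is linear in n (n = 1, 2, …).
At n = 5 the blocks have lengths 13, 16, 5, 16.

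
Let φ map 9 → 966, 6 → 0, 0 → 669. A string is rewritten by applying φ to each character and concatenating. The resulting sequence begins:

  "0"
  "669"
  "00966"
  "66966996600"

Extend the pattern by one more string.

009660096696600669669

Expanding 66966996600: 6→0, 6→0, 9→966, 6→0, 6→0, 9→966, 9→966, 6→0, 6→0, 0→669, 0→669. Concatenated: 0 0 966 0 0 966 966 0 0 669 669.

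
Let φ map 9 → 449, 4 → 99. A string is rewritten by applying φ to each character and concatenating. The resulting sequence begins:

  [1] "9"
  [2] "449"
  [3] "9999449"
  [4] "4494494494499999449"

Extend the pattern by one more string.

99994499999449999944999994494494494494499999449

φ(4494494494499999449) expands symbol-by-symbol to 99 99 449 99 99 449 99 99 449 99 99 449 449 449 449 449 99 99 449; joining the 19 pieces gives the next term.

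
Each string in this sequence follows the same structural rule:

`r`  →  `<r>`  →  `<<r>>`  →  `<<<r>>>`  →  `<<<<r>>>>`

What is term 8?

<<<<<<<r>>>>>>>

Each term wraps the previous one in < on the left and > on the right.
From <<<<r>>>>, 3 further steps: <<<<r>>>> → <<<<<r>>>>> → <<<<<<r>>>>>> → (answer).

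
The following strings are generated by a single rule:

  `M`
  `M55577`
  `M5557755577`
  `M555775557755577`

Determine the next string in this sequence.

Every step adds 55577 to the end: s(k+1) = s(k)·55577.
Applying this once more to M555775557755577:

M55577555775557755577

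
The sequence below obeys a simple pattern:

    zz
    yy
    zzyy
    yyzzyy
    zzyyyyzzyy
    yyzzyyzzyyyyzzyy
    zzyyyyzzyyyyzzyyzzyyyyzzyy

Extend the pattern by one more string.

yyzzyyzzyyyyzzyyzzyyyyzzyyyyzzyyzzyyyyzzyy

This is a Fibonacci-style word recurrence s(k) = s(k−2)·s(k−1): e.g. zz·yy = zzyy.
So term 8 is yyzzyyzzyyyyzzyy·zzyyyyzzyyyyzzyyzzyyyyzzyy.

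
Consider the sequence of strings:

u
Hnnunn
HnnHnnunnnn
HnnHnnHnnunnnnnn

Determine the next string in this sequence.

Every step adds Hnn to the front and nn to the end of the previous string.
Applying this once more to HnnHnnHnnunnnnnn:

HnnHnnHnnHnnunnnnnnnn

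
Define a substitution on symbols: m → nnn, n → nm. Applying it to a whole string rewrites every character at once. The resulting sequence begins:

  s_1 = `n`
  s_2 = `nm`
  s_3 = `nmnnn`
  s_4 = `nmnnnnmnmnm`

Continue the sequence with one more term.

Apply φ to nmnnnnmnmnm symbol by symbol: n→nm, m→nnn, n→nm, n→nm, n→nm, n→nm, m→nnn, n→nm, m→nnn, n→nm, m→nnn; joined: nm nnn nm nm nm nm nnn nm nnn nm nnn.

nmnnnnmnmnmnmnnnnmnnnnmnnn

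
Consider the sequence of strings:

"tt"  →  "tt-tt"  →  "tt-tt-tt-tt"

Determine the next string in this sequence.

Each string is two copies of the previous one joined by '-'.
One more doubling of tt-tt-tt-tt gives the answer.

tt-tt-tt-tt-tt-tt-tt-tt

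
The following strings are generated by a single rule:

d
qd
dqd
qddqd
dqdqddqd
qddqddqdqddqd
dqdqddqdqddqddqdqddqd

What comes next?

Each term (from the third on) is the two preceding terms concatenated in order: term 3 = d·qd = dqd.
Continuing: qddqddqdqddqd · dqdqddqdqddqddqdqddqd gives term 8.

qddqddqdqddqddqdqddqdqddqddqdqddqd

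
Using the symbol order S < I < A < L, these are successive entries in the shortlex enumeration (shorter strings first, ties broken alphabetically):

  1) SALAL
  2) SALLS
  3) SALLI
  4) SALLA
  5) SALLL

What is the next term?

SLSSS

The successor of SALLL increments the rightmost position that isn't already L and resets every position after it to S.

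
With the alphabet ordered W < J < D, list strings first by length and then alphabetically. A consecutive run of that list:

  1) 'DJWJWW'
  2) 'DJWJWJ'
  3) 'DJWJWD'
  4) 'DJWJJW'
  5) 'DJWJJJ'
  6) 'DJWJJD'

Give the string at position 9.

Stepping forward 3 times from DJWJJD: DJWJJD → DJWJDW → DJWJDJ, then the target.

DJWJDD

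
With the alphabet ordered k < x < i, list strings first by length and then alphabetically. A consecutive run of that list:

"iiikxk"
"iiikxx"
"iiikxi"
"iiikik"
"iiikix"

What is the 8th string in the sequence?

Stepping forward 3 times from iiikix: iiikix → iiikii → iiixkk, then the target.

iiixkx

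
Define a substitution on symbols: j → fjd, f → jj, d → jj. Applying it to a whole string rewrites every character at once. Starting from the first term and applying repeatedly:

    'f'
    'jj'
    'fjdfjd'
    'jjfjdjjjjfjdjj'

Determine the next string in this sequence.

fjdfjdjjfjdjjfjdfjdfjdfjdjjfjdjjfjdfjd

Replace each of the 14 characters of jjfjdjjjjfjdjj in place — fjd fjd jj fjd jj fjd fjd fjd fjd jj fjd jj fjd fjd — and concatenate.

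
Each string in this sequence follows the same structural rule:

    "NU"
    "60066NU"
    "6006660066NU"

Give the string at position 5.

60066600666006660066NU

Every step adds 60066 at the front: s(k+1) = 60066·s(k).
From 6006660066NU, 2 further steps: 6006660066NU → 600666006660066NU → (answer).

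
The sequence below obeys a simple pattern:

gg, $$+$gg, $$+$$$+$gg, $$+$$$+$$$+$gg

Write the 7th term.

Each term is the previous one with $$+$ prepended.
From $$+$$$+$$$+$gg, 3 further steps: $$+$$$+$$$+$gg → $$+$$$+$$$+$$$+$gg → $$+$$$+$$$+$$$+$$$+$gg → (answer).

$$+$$$+$$$+$$$+$$$+$$$+$gg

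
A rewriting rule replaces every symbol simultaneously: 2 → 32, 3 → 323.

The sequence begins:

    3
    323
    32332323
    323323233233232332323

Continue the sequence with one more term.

Rewriting the 21 symbols of 323323233233232332323 one by one yields 323 32 323 323 32 323 32 323 323 32 323 323 32 323 32 323 323 32 323 32 323; concatenated:

3233232332332323323233233232332332323323233233232332323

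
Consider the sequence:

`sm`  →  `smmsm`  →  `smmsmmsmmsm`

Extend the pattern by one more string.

s(k+1) = s(k)·m·s(k) — each term doubles the last with 'm' between the halves.
Doubling smmsmmsmmsm with 'm' between the halves:

smmsmmsmmsmmsmmsmmsmmsm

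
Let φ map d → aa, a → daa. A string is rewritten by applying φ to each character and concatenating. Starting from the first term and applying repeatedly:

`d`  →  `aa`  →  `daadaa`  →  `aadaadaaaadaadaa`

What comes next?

Rewriting the 16 symbols of aadaadaaaadaadaa one by one yields daa daa aa daa daa aa daa daa daa daa aa daa daa aa daa daa; concatenated:

daadaaaadaadaaaadaadaadaadaaaadaadaaaadaadaa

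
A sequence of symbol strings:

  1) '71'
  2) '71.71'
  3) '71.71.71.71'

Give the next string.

Each string is two copies of the previous one joined by '.'.
One more doubling of 71.71.71.71 gives the answer.

71.71.71.71.71.71.71.71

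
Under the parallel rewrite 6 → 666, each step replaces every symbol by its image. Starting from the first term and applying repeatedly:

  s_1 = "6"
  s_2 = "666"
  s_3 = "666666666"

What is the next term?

Apply φ to 666666666 symbol by symbol: 6→666, 6→666, 6→666, 6→666, 6→666, 6→666, 6→666, 6→666, 6→666; joined: 666 666 666 666 666 666 666 666 666.

666666666666666666666666666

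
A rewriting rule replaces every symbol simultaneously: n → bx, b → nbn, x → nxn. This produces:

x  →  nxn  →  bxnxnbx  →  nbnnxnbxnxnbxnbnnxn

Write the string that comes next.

bxnbnbxbxnxnbxnbnnxnbxnxnbxnbnnxnbxnbnbxbxnxnbx

Applying the rule to each of the 19 symbols of nbnnxnbxnxnbxnbnnxn gives the pieces bx nbn bx bx nxn bx nbn nxn bx nxn bx nbn nxn bx nbn bx bx nxn bx, which concatenate to the answer.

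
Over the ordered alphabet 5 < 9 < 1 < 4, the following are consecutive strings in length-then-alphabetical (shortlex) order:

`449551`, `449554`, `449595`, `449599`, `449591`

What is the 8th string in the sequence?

449519

Stepping forward 3 times from 449591: 449591 → 449594 → 449515, then the target.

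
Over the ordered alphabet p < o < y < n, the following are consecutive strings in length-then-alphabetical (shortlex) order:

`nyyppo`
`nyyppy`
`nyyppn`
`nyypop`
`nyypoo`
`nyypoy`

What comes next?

Treat nyypoy as a base-4 numeral over the given alphabet and add one, carrying through any trailing n's.

nyypon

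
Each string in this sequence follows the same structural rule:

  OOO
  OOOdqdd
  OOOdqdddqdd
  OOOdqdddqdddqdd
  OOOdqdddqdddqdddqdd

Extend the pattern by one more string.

Each term is the previous one with dqdd appended.
Applying this once more to OOOdqdddqdddqdddqdd:

OOOdqdddqdddqdddqdddqdd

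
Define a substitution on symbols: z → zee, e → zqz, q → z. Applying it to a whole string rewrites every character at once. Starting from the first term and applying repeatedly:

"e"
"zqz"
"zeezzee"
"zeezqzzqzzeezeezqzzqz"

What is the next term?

zeezqzzqzzeezzeezeezzeezeezqzzqzzeezqzzqzzeezzeezeezzee

φ(zeezqzzqzzeezeezqzzqz) expands symbol-by-symbol to zee zqz zqz zee z zee zee z zee zee zqz zqz zee zqz zqz zee z zee zee z zee; joining the 21 pieces gives the next term.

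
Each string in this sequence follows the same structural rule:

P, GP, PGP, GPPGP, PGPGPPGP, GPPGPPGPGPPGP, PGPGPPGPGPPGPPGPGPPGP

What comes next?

GPPGPPGPGPPGPPGPGPPGPGPPGPPGPGPPGP

From term 3 onward, concatenate the second-to-last term with the last: P·GP = PGP, GP·PGP = GPPGP, …
So term 8 is GPPGPPGPGPPGP·PGPGPPGPGPPGPPGPGPPGP.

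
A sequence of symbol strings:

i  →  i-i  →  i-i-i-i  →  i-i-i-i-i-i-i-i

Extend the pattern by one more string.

i-i-i-i-i-i-i-i-i-i-i-i-i-i-i-i

Each string is two copies of the previous one joined by '-'.
So the next term is two copies of i-i-i-i-i-i-i-i with '-' between the halves.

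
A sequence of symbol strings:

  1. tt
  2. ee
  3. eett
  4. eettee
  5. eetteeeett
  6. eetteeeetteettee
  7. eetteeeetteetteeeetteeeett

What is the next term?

eetteeeetteetteeeetteeeetteetteeeetteettee

From term 3 onward, concatenate the last term with the second-to-last: ee·tt = eett, eett·ee = eettee, …
The next term joins eetteeeetteetteeeetteeeett and eetteeeetteettee.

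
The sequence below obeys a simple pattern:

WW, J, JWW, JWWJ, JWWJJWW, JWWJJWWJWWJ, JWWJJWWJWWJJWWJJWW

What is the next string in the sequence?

JWWJJWWJWWJJWWJJWWJWWJJWWJWWJ

Each term (from the third on) is the previous term followed by the one before it: term 3 = J·WW = JWW.
The next term joins JWWJJWWJWWJJWWJJWW and JWWJJWWJWWJ.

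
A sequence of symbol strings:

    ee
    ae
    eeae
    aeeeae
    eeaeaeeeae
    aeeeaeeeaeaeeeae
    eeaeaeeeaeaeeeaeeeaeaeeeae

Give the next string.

This is a Fibonacci-style word recurrence s(k) = s(k−2)·s(k−1): e.g. ee·ae = eeae.
The next term joins aeeeaeeeaeaeeeae and eeaeaeeeaeaeeeaeeeaeaeeeae.

aeeeaeeeaeaeeeaeeeaeaeeeaeaeeeaeeeaeaeeeae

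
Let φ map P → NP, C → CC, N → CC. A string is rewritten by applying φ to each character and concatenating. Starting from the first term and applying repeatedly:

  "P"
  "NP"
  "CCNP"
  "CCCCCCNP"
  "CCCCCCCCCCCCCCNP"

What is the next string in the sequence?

CCCCCCCCCCCCCCCCCCCCCCCCCCCCCCNP

φ(CCCCCCCCCCCCCCNP) expands symbol-by-symbol to CC CC CC CC CC CC CC CC CC CC CC CC CC CC CC NP; joining the 16 pieces gives the next term.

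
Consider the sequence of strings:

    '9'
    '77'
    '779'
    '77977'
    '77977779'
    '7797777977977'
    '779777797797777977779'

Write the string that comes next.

From term 3 onward, concatenate the last term with the second-to-last: 77·9 = 779, 779·77 = 77977, …
So term 8 is 779777797797777977779·7797777977977.

7797777977977779777797797777977977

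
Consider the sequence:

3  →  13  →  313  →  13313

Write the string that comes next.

From term 3 onward, concatenate the second-to-last term with the last: 3·13 = 313, 13·313 = 13313, …
So term 5 is 313·13313.

31313313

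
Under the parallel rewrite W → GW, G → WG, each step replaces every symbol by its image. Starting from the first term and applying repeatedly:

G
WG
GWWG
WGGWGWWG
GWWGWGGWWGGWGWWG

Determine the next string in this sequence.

Applying the rule to each of the 16 symbols of GWWGWGGWWGGWGWWG gives the pieces WG GW GW WG GW WG WG GW GW WG WG GW WG GW GW WG, which concatenate to the answer.

WGGWGWWGGWWGWGGWGWWGWGGWWGGWGWWG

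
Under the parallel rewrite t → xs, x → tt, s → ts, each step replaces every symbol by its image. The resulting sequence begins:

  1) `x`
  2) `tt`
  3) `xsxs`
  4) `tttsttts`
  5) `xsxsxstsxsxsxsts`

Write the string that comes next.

tttstttstttsxststttstttstttsxsts

Replace each of the 16 characters of xsxsxstsxsxsxsts in place — tt ts tt ts tt ts xs ts tt ts tt ts tt ts xs ts — and concatenate.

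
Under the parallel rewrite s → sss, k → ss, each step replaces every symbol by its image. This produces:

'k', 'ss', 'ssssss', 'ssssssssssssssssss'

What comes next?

Replace each of the 18 characters of ssssssssssssssssss in place — sss sss sss sss sss sss sss sss sss sss sss sss sss sss sss sss sss sss — and concatenate.

ssssssssssssssssssssssssssssssssssssssssssssssssssssss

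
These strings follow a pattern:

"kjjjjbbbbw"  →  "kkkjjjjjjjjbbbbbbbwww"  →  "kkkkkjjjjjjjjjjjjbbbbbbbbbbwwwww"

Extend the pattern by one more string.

Each string has the form k^{2n-1} j^{4n} b^{3n+1} w^{2n-1} (n = 1, 2, …).
For the next term, n = 4, so the run lengths are 7, 16, 13, 7.

kkkkkkkjjjjjjjjjjjjjjjjbbbbbbbbbbbbbwwwwwww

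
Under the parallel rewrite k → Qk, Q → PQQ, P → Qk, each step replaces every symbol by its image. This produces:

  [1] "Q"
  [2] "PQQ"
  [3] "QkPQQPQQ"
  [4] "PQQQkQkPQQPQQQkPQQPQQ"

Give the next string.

Replace each of the 21 characters of PQQQkQkPQQPQQQkPQQPQQ in place — Qk PQQ PQQ PQQ Qk PQQ Qk Qk PQQ PQQ Qk PQQ PQQ PQQ Qk Qk PQQ PQQ Qk PQQ PQQ — and concatenate.

QkPQQPQQPQQQkPQQQkQkPQQPQQQkPQQPQQPQQQkQkPQQPQQQkPQQPQQ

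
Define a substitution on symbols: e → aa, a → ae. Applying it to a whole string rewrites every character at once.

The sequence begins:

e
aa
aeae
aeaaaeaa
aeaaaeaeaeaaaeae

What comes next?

aeaaaeaeaeaaaeaaaeaaaeaeaeaaaeaa

Applying the rule to each of the 16 symbols of aeaaaeaeaeaaaeae gives the pieces ae aa ae ae ae aa ae aa ae aa ae ae ae aa ae aa, which concatenate to the answer.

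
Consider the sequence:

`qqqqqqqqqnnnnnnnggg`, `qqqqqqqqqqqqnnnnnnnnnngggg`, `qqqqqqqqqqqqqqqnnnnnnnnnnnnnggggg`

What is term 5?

qqqqqqqqqqqqqqqqqqqqqnnnnnnnnnnnnnnnnnnnggggggg

Term n consists of 3n q's, followed by 3n-2 n's, followed by n g's, where the shown terms are n = 3, 4, 5.
Setting n = 7 gives 21, 19, 7 characters in each block.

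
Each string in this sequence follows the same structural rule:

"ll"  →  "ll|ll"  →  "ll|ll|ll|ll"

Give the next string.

s(k+1) = s(k)·|·s(k) — each term doubles the last with '|' between the halves.
Doubling ll|ll|ll|ll with '|' between the halves:

ll|ll|ll|ll|ll|ll|ll|ll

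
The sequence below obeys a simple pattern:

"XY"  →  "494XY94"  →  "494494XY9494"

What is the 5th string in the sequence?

s(k+1) = 494·s(k)·94, so each term gains 494 as a prefix and 94 as a suffix.
From 494494XY9494, 2 further steps: 494494XY9494 → 494494494XY949494 → (answer).

494494494494XY94949494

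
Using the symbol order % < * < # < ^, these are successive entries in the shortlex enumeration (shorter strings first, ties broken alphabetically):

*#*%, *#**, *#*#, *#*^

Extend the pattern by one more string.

*##%

Treat *#*^ as a base-4 numeral over the given alphabet and add one, carrying through any trailing ^'s.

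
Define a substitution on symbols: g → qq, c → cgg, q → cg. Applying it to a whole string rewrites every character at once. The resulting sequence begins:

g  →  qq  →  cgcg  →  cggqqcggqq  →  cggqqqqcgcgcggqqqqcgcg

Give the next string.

cggqqqqcgcgcgcgcggqqcggqqcggqqqqcgcgcgcgcggqqcggqq

Applying the rule to each of the 22 symbols of cggqqqqcgcgcggqqqqcgcg gives the pieces cgg qq qq cg cg cg cg cgg qq cgg qq cgg qq qq cg cg cg cg cgg qq cgg qq, which concatenate to the answer.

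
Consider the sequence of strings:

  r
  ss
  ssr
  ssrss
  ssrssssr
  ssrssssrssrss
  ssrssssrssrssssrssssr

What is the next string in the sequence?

ssrssssrssrssssrssssrssrssssrssrss

Each term (from the third on) is the previous term followed by the one before it: term 3 = ss·r = ssr.
The next term joins ssrssssrssrssssrssssr and ssrssssrssrss.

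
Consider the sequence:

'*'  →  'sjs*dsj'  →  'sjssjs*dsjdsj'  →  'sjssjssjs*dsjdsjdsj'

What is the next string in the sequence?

Every step adds sjs to the front and dsj to the end of the previous string.
So the next term is sjs·sjssjssjs*dsjdsjdsj·dsj.

sjssjssjssjs*dsjdsjdsjdsj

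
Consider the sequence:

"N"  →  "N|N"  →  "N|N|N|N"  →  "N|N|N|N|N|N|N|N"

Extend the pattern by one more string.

s(k+1) = s(k)·|·s(k) — each term doubles the last with '|' between the halves.
Doubling N|N|N|N|N|N|N|N with '|' between the halves:

N|N|N|N|N|N|N|N|N|N|N|N|N|N|N|N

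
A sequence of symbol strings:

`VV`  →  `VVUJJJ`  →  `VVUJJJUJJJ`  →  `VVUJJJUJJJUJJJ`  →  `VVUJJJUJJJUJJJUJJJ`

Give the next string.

Every step adds UJJJ to the end: s(k+1) = s(k)·UJJJ.
Applying this once more to VVUJJJUJJJUJJJUJJJ:

VVUJJJUJJJUJJJUJJJUJJJ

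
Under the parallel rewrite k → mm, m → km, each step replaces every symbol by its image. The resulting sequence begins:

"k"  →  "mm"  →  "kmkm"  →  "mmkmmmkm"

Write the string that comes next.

kmkmmmkmkmkmmmkm

Rewriting each symbol of mmkmmmkm: m→km, m→km, k→mm, m→km, m→km, m→km, k→mm, m→km, which concatenates to km km mm km km km mm km.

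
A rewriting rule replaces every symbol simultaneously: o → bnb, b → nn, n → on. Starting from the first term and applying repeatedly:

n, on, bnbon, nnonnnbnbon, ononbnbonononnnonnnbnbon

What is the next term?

bnbonbnbonnnonnnbnbonbnbonbnbonononbnbonononnnonnnbnbon

Replace each of the 24 characters of ononbnbonononnnonnnbnbon in place — bnb on bnb on nn on nn bnb on bnb on bnb on on on bnb on on on nn on nn bnb on — and concatenate.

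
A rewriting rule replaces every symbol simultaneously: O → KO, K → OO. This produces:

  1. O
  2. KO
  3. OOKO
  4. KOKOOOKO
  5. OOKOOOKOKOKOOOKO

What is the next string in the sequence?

Applying the rule to each of the 16 symbols of OOKOOOKOKOKOOOKO gives the pieces KO KO OO KO KO KO OO KO OO KO OO KO KO KO OO KO, which concatenate to the answer.

KOKOOOKOKOKOOOKOOOKOOOKOKOKOOOKO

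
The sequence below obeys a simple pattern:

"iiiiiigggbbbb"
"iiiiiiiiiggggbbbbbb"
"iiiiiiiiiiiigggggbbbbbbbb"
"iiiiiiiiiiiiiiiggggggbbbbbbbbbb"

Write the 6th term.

Term n consists of 3n i's, followed by n+1 g's, followed by 2n b's, where the shown terms are n = 2, 3, 4, 5.
Setting n = 7 gives 21, 8, 14 characters in each block.

iiiiiiiiiiiiiiiiiiiiiggggggggbbbbbbbbbbbbbb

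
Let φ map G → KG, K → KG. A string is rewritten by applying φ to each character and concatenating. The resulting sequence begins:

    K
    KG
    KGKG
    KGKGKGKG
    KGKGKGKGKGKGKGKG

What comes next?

KGKGKGKGKGKGKGKGKGKGKGKGKGKGKGKG

Applying the rule to each of the 16 symbols of KGKGKGKGKGKGKGKG gives the pieces KG KG KG KG KG KG KG KG KG KG KG KG KG KG KG KG, which concatenate to the answer.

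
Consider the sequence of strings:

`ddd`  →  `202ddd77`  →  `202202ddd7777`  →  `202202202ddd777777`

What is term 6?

s(k+1) = 202·s(k)·77, so each term gains 202 as a prefix and 77 as a suffix.
From 202202202ddd777777, 2 further steps: 202202202ddd777777 → 202202202202ddd77777777 → (answer).

202202202202202ddd7777777777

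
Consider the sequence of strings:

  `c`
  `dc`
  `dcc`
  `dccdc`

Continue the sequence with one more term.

dccdcdcc

This is a Fibonacci-style word recurrence s(k) = s(k−1)·s(k−2): e.g. dc·c = dcc.
Continuing: dccdc · dcc gives term 5.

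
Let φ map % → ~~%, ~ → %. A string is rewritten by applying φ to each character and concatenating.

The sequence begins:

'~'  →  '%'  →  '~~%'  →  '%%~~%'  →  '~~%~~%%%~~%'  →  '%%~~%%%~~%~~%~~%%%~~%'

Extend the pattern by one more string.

Rewriting the 21 symbols of %%~~%%%~~%~~%~~%%%~~% one by one yields ~~% ~~% % % ~~% ~~% ~~% % % ~~% % % ~~% % % ~~% ~~% ~~% % % ~~%; concatenated:

~~%~~%%%~~%~~%~~%%%~~%%%~~%%%~~%~~%~~%%%~~%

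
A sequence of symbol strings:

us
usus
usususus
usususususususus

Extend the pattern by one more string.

Each string is two copies of the previous one concatenated.
Doubling usususususususus:

usususususususususususususususus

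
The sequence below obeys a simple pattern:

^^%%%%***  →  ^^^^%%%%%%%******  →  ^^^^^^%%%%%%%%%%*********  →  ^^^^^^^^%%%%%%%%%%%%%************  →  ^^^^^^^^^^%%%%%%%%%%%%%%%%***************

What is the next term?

The n-th term is 2n ^'s then 3n+1 %'s then 3n *'s (n = 1, 2, …).
At n = 6 the blocks have lengths 12, 19, 18.

^^^^^^^^^^^^%%%%%%%%%%%%%%%%%%%******************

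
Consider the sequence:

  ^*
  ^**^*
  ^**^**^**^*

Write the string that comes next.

Each string is two copies of the previous one joined by '*'.
Doubling ^**^**^**^* with '*' between the halves:

^**^**^**^**^**^**^**^*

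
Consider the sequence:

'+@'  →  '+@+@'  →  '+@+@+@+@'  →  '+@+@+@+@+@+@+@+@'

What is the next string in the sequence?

Every step duplicates the string.
One more doubling of +@+@+@+@+@+@+@+@ gives the answer.

+@+@+@+@+@+@+@+@+@+@+@+@+@+@+@+@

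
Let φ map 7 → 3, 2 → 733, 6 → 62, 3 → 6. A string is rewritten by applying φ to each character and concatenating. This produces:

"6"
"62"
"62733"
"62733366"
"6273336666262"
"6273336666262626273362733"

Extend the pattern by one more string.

6273336666262626273362733627336273336662733366

Replace each of the 25 characters of 6273336666262626273362733 in place — 62 733 3 6 6 6 62 62 62 62 733 62 733 62 733 62 733 3 6 6 62 733 3 6 6 — and concatenate.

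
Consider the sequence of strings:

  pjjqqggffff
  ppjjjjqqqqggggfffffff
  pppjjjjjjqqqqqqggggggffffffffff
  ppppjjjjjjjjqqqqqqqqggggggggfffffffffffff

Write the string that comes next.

Term n consists of n p's, followed by 2n j's, followed by 2n q's, followed by 2n g's, followed by 3n+1 f's (n = 1, 2, …).
Setting n = 5 gives 5, 10, 10, 10, 16 characters in each block.

pppppjjjjjjjjjjqqqqqqqqqqggggggggggffffffffffffffff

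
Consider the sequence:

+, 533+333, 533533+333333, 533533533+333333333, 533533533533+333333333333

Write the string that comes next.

Each term wraps the previous one in 533 on the left and 333 on the right.
So the next term is 533·533533533533+333333333333·333.

533533533533533+333333333333333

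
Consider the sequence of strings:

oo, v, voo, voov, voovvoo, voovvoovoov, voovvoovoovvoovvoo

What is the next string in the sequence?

This is a Fibonacci-style word recurrence s(k) = s(k−1)·s(k−2): e.g. v·oo = voo.
The next term joins voovvoovoovvoovvoo and voovvoovoov.

voovvoovoovvoovvoovoovvoovoov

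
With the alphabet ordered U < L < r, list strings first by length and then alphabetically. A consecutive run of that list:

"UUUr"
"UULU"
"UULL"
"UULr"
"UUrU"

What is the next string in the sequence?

Treat UUrU as a base-3 numeral over the given alphabet and add one, carrying through any trailing r's.

UUrL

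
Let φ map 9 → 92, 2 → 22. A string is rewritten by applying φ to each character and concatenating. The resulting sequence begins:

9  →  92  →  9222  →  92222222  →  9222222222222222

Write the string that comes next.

Rewriting the 16 symbols of 9222222222222222 one by one yields 92 22 22 22 22 22 22 22 22 22 22 22 22 22 22 22; concatenated:

92222222222222222222222222222222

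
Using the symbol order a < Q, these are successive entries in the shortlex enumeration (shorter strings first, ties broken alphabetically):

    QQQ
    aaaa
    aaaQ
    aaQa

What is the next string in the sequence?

aaQQ

Find the rightmost character of aaQa below Q, bump it to the next letter, and reset everything to its right to a.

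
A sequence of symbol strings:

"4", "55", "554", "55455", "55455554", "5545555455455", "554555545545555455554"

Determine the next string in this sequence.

This is a Fibonacci-style word recurrence s(k) = s(k−1)·s(k−2): e.g. 55·4 = 554.
Continuing: 554555545545555455554 · 5545555455455 gives term 8.

5545555455455554555545545555455455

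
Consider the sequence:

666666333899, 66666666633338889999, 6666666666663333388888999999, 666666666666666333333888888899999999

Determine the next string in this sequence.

Each string has the form 6^{3n+3} 3^{n+2} 8^{2n-1} 9^{2n} (n = 1, 2, …).
Setting n = 5 gives 18, 7, 9, 10 characters in each block.

66666666666666666633333338888888889999999999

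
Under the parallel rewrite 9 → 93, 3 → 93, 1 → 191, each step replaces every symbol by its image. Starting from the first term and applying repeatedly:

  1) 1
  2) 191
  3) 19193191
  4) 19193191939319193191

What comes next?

Rewriting the 20 symbols of 19193191939319193191 one by one yields 191 93 191 93 93 191 93 191 93 93 93 93 191 93 191 93 93 191 93 191; concatenated:

191931919393191931919393939319193191939319193191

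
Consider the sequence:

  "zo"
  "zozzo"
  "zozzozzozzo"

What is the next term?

Each string is two copies of the previous one joined by 'z'.
Doubling zozzozzozzo with 'z' between the halves:

zozzozzozzozzozzozzozzo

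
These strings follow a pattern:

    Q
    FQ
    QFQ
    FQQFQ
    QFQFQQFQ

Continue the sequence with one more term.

From term 3 onward, concatenate the second-to-last term with the last: Q·FQ = QFQ, FQ·QFQ = FQQFQ, …
So term 6 is FQQFQ·QFQFQQFQ.

FQQFQQFQFQQFQ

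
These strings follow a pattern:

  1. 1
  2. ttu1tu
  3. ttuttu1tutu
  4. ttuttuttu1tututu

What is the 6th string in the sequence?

ttuttuttuttuttu1tututututu

s(k+1) = ttu·s(k)·tu, so each term gains ttu as a prefix and tu as a suffix.
From ttuttuttu1tututu, 2 further steps: ttuttuttu1tututu → ttuttuttuttu1tutututu → (answer).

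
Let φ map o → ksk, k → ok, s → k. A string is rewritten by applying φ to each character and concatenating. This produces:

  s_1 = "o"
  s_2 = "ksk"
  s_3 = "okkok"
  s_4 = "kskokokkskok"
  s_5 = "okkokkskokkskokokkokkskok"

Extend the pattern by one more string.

Rewriting the 25 symbols of okkokkskokkskokokkokkskok one by one yields ksk ok ok ksk ok ok k ok ksk ok ok k ok ksk ok ksk ok ok ksk ok ok k ok ksk ok; concatenated:

kskokokkskokokkokkskokokkokkskokkskokokkskokokkokkskok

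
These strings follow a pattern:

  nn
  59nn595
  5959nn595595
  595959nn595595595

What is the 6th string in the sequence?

s(k+1) = 59·s(k)·595, so each term gains 59 as a prefix and 595 as a suffix.
From 595959nn595595595, 2 further steps: 595959nn595595595 → 59595959nn595595595595 → (answer).

5959595959nn595595595595595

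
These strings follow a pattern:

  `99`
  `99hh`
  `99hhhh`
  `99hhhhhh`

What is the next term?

99hhhhhhhh

The strings grow by a fixed suffix hh each time.
One more step from 99hhhhhh gives the answer.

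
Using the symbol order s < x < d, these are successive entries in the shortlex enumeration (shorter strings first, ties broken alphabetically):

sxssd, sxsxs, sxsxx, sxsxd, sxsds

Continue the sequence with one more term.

sxsdx

Find the rightmost character of sxsds below d, bump it to the next letter, and reset everything to its right to s.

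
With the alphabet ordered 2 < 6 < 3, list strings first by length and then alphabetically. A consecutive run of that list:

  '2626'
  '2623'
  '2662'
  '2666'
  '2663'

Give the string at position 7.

2636

Stepping forward 2 times from 2663: 2663 → 2632, then the target.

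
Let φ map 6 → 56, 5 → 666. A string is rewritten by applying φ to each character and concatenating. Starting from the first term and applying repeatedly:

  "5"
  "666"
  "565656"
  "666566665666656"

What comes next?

Rewriting the 15 symbols of 666566665666656 one by one yields 56 56 56 666 56 56 56 56 666 56 56 56 56 666 56; concatenated:

565656666565656566665656565666656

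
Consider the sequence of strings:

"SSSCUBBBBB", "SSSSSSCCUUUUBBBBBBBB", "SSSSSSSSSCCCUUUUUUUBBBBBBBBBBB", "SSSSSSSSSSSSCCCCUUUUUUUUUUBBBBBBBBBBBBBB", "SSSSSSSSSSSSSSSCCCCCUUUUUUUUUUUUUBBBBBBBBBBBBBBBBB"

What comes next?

The n-th term is 3n S's then n C's then 3n-2 U's then 3n+2 B's (n = 1, 2, …).
Setting n = 6 gives 18, 6, 16, 20 characters in each block.

SSSSSSSSSSSSSSSSSSCCCCCCUUUUUUUUUUUUUUUUBBBBBBBBBBBBBBBBBBBB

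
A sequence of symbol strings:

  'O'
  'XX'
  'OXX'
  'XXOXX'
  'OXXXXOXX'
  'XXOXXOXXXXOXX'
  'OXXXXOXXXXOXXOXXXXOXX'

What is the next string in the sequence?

Each term (from the third on) is the two preceding terms concatenated in order: term 3 = O·XX = OXX.
Continuing: XXOXXOXXXXOXX · OXXXXOXXXXOXXOXXXXOXX gives term 8.

XXOXXOXXXXOXXOXXXXOXXXXOXXOXXXXOXX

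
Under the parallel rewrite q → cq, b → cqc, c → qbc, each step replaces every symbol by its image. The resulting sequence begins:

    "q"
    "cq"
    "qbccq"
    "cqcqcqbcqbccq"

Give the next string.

Rewriting the 13 symbols of cqcqcqbcqbccq one by one yields qbc cq qbc cq qbc cq cqc qbc cq cqc qbc qbc cq; concatenated:

qbccqqbccqqbccqcqcqbccqcqcqbcqbccq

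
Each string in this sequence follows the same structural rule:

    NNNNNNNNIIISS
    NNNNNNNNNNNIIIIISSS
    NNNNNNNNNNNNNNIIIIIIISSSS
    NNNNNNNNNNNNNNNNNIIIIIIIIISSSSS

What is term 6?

Each string has the form N^{3n+2} I^{2n-1} S^{n}, where the shown terms are n = 2, 3, 4, 5.
For term 6, n = 7, so the run lengths are 23, 13, 7.

NNNNNNNNNNNNNNNNNNNNNNNIIIIIIIIIIIIISSSSSSS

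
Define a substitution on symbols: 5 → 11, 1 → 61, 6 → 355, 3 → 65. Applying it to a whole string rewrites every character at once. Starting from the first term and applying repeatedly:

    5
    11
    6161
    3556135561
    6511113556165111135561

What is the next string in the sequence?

355116161616165111135561355116161616165111135561

φ(6511113556165111135561) expands symbol-by-symbol to 355 11 61 61 61 61 65 11 11 355 61 355 11 61 61 61 61 65 11 11 355 61; joining the 22 pieces gives the next term.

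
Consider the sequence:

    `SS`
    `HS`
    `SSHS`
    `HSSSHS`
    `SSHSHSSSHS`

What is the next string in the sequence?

HSSSHSSSHSHSSSHS

From term 3 onward, concatenate the second-to-last term with the last: SS·HS = SSHS, HS·SSHS = HSSSHS, …
Continuing: HSSSHS · SSHSHSSSHS gives term 6.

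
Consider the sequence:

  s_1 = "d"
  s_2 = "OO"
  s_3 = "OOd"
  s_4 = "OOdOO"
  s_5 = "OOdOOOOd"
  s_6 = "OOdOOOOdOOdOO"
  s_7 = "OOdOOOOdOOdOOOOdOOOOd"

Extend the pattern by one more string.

OOdOOOOdOOdOOOOdOOOOdOOdOOOOdOOdOO

Each term (from the third on) is the previous term followed by the one before it: term 3 = OO·d = OOd.
So term 8 is OOdOOOOdOOdOOOOdOOOOd·OOdOOOOdOOdOO.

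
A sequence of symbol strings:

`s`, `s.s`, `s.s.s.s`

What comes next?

s(k+1) = s(k)·.·s(k) — each term doubles the last with '.' between the halves.
So the next term is two copies of s.s.s.s with '.' between the halves.

s.s.s.s.s.s.s.s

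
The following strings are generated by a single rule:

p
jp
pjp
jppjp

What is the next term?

This is a Fibonacci-style word recurrence s(k) = s(k−2)·s(k−1): e.g. p·jp = pjp.
So term 5 is pjp·jppjp.

pjpjppjp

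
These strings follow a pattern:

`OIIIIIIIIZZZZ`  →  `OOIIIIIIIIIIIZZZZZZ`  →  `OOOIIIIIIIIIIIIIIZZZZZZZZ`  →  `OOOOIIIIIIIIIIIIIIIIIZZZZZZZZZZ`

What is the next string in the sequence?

OOOOOIIIIIIIIIIIIIIIIIIIIZZZZZZZZZZZZ

The n-th term is n-1 O's then 3n+2 I's then 2n Z's, where the shown terms are n = 2, 3, 4, 5.
For the next term, n = 6, so the run lengths are 5, 20, 12.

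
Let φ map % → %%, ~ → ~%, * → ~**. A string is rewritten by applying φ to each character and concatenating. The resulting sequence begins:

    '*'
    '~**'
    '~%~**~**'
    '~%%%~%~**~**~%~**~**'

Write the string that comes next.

Rewriting the 20 symbols of ~%%%~%~**~**~%~**~** one by one yields ~% %% %% %% ~% %% ~% ~** ~** ~% ~** ~** ~% %% ~% ~** ~** ~% ~** ~**; concatenated:

~%%%%%%%~%%%~%~**~**~%~**~**~%%%~%~**~**~%~**~**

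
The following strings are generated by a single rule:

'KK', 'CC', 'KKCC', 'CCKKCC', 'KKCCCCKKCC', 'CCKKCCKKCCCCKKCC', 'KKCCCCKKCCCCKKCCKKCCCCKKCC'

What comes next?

CCKKCCKKCCCCKKCCKKCCCCKKCCCCKKCCKKCCCCKKCC

From term 3 onward, concatenate the second-to-last term with the last: KK·CC = KKCC, CC·KKCC = CCKKCC, …
Continuing: CCKKCCKKCCCCKKCC · KKCCCCKKCCCCKKCCKKCCCCKKCC gives term 8.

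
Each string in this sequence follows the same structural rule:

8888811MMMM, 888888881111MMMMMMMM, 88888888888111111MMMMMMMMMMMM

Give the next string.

Term n consists of 3n+2 8's, followed by 2n 1's, followed by 4n M's (n = 1, 2, …).
At n = 4 the blocks have lengths 14, 8, 16.

8888888888888811111111MMMMMMMMMMMMMMMM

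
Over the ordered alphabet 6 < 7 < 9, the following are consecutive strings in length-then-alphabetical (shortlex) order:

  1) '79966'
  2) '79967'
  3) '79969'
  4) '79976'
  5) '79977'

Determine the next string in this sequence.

79979

The successor of 79977 increments the rightmost position that isn't already 9 and resets every position after it to 6.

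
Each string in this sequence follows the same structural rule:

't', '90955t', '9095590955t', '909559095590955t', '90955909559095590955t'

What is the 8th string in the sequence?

Every step adds 90955 at the front: s(k+1) = 90955·s(k).
From 90955909559095590955t, 3 further steps: 90955909559095590955t → 9095590955909559095590955t → 909559095590955909559095590955t → (answer).

90955909559095590955909559095590955t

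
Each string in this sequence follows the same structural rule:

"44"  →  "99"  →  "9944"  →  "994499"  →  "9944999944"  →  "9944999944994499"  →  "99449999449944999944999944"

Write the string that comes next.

This is a Fibonacci-style word recurrence s(k) = s(k−1)·s(k−2): e.g. 99·44 = 9944.
So term 8 is 99449999449944999944999944·9944999944994499.

994499994499449999449999449944999944994499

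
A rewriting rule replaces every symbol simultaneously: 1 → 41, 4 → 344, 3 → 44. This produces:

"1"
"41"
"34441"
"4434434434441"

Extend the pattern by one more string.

Replace each of the 13 characters of 4434434434441 in place — 344 344 44 344 344 44 344 344 44 344 344 344 41 — and concatenate.

34434444344344443443444434434434441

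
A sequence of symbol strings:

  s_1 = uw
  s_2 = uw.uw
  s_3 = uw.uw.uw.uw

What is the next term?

Every step duplicates the string with '.' between the halves.
So the next term is two copies of uw.uw.uw.uw with '.' between the halves.

uw.uw.uw.uw.uw.uw.uw.uw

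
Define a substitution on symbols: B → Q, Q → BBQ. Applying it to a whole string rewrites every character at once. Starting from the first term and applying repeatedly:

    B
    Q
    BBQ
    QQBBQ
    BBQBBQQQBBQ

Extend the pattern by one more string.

QQBBQQQBBQBBQBBQQQBBQ

Expanding BBQBBQQQBBQ: B→Q, B→Q, Q→BBQ, B→Q, B→Q, Q→BBQ, Q→BBQ, Q→BBQ, B→Q, B→Q, Q→BBQ. Concatenated: Q Q BBQ Q Q BBQ BBQ BBQ Q Q BBQ.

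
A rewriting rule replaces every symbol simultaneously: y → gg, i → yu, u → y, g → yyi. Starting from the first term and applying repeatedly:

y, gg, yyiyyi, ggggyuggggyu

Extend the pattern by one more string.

yyiyyiyyiyyiggyyyiyyiyyiyyiggy

Rewriting each symbol of ggggyuggggyu: g→yyi, g→yyi, g→yyi, g→yyi, y→gg, u→y, g→yyi, g→yyi, g→yyi, g→yyi, y→gg, u→y, which concatenates to yyi yyi yyi yyi gg y yyi yyi yyi yyi gg y.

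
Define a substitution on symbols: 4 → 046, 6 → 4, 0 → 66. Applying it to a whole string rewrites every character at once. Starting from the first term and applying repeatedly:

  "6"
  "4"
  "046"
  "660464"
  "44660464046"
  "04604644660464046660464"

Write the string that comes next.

Replace each of the 23 characters of 04604644660464046660464 in place — 66 046 4 66 046 4 046 046 4 4 66 046 4 046 66 046 4 4 4 66 046 4 046 — and concatenate.

6604646604640460464466046404666046444660464046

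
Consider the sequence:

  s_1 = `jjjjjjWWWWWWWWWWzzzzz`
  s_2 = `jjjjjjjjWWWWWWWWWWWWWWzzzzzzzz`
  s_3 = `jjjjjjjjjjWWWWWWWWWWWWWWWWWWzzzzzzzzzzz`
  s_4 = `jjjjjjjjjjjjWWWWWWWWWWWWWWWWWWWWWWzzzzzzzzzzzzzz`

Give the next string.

jjjjjjjjjjjjjjWWWWWWWWWWWWWWWWWWWWWWWWWWzzzzzzzzzzzzzzzzz

The n-th term is 2n+2 j's then 4n+2 W's then 3n-1 z's, where the shown terms are n = 2, 3, 4, 5.
Setting n = 6 gives 14, 26, 17 characters in each block.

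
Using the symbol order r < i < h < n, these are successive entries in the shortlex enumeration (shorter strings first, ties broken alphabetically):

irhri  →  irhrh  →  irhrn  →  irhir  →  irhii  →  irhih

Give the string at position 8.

irhhr

Advancing 2 positions from irhih through irhih → irhin reaches term 8.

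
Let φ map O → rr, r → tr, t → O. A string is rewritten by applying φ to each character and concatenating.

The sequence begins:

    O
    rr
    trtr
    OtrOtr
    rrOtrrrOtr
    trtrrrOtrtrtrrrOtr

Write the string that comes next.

Applying the rule to each of the 18 symbols of trtrrrOtrtrtrrrOtr gives the pieces O tr O tr tr tr rr O tr O tr O tr tr tr rr O tr, which concatenate to the answer.

OtrOtrtrtrrrOtrOtrOtrtrtrrrOtr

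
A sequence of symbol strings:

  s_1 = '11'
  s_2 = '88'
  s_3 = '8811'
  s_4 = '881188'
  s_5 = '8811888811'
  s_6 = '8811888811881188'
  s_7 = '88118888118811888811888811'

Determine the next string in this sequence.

881188881188118888118888118811888811881188

Each term (from the third on) is the previous term followed by the one before it: term 3 = 88·11 = 8811.
The next term joins 88118888118811888811888811 and 8811888811881188.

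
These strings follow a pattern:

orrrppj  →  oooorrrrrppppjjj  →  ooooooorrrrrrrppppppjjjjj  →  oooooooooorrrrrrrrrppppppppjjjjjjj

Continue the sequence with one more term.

Each string has the form o^{3n-2} r^{2n+1} p^{2n} j^{2n-1} (n = 1, 2, …).
At n = 5 the blocks have lengths 13, 11, 10, 9.

ooooooooooooorrrrrrrrrrrppppppppppjjjjjjjjj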